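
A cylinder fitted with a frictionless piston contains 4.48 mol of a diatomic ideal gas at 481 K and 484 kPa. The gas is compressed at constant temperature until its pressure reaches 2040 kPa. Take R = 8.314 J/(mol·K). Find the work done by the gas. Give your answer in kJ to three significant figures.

Isothermal process: W = nRT ln(V₂/V₁) = nRT ln(P₁/P₂).
W = (4.48)(8.314)(481) × ln(484/2040)
  = 17916 × ln(0.2373) = 17916 × -1.439
W_by_gas = -25774 J.

W ≈ -25.8 kJ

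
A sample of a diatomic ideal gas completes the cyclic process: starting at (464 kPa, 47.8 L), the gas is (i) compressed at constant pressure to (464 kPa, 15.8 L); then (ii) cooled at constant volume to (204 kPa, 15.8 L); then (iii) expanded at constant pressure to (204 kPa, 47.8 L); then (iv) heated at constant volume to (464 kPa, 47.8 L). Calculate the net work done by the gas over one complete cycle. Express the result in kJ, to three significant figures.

W_net ≈ -8.32 kJ

Constant-volume legs do no work.
W(i) = (464)(15.8 − 47.8) = -14848 J; W(iii) = (204)(47.8 − 15.8) = 6528 J.
W_net = -14848 + 6528 = -8320 J (the counter-clockwise enclosed area).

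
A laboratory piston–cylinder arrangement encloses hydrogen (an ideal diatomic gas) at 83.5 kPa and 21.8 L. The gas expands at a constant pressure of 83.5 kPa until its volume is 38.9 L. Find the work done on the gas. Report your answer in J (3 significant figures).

W ≈ -1430 J

Isobaric: W = P ΔV.
W = (83.5 kPa)(38.9 − 21.8 L) = (83.5)(17.1) = 1428 J.
Work on gas = −W_by = -1428 J.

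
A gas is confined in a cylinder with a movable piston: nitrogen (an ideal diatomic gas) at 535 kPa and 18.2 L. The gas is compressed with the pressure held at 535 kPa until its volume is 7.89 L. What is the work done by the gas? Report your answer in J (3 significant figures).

Isobaric: W = P ΔV.
W = (535 kPa)(7.89 − 18.2 L) = (535)(-10.31) = -5516 J.

W ≈ -5520 J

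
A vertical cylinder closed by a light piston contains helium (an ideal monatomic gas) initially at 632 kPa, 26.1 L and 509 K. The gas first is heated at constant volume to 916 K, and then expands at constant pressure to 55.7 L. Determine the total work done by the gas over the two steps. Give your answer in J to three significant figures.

W_total ≈ 33700 J

Step 1 (isochoric): W = 0 (constant volume).
After step 1: P = 1137 kPa (V unchanged).
Step 2 (isobaric): W = PΔV = (1137 kPa)(55.7 − 26.1 L) = 33666 J.
W_total = 0 + 33666 = 33666 J.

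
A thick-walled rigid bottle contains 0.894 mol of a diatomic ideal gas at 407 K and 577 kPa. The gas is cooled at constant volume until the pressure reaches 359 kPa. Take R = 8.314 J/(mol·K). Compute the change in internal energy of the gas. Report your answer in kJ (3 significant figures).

ΔU ≈ -2.86 kJ

Constant volume ⇒ W = 0, so Q = ΔU = nCᵥΔT with Cᵥ = 5R/2 = 20.79 J/(mol·K).
At constant V, T₂/T₁ = P₂/P₁ ⇒ ΔT = T₁(P₂/P₁ − 1) = 407·(359/577 − 1) = -153.8 K.
ΔU = (0.894)(20.79)(-153.8) = -2857 J.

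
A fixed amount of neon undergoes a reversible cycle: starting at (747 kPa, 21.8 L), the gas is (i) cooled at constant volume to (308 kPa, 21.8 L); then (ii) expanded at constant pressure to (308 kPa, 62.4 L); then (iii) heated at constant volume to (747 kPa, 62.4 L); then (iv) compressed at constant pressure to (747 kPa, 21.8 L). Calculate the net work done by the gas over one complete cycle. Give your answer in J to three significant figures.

W_net ≈ -17800 J

Constant-volume legs do no work.
W(ii) = (308)(62.4 − 21.8) = 12505 J; W(iv) = (747)(21.8 − 62.4) = -30328 J.
W_net = 12505 − 30328 = -17823 J (the counter-clockwise enclosed area).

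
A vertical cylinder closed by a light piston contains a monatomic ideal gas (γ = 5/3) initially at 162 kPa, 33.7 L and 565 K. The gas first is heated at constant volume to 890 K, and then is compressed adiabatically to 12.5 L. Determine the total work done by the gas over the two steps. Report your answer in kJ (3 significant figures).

Step 1 (isochoric): W = 0 (constant volume).
After step 1: P = 255.2 kPa (V unchanged).
Step 2 (adiabatic): W = (P₁V₁ − P₂V₂)/(γ−1) = (8600 − 16658)/0.667 = -12088 J.
W_total = 0 − 12088 = -12088 J.

W_total ≈ -12.1 kJ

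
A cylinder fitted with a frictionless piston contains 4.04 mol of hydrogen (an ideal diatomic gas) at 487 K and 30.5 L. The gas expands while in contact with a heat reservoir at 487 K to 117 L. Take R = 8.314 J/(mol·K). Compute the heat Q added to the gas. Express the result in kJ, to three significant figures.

Q ≈ 22.0 kJ

Isothermal ⇒ ΔU = 0, so Q = W = nRT ln(V₂/V₁).
Q = (4.04)(8.314)(487) ln(117/30.5) = 16358 × 1.344 = 21992 J.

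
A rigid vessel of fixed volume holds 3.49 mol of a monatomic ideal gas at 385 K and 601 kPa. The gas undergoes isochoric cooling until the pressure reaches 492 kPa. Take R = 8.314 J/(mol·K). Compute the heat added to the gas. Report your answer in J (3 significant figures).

Q ≈ -3040 J

Constant volume ⇒ W = 0, so Q = ΔU = nCᵥΔT with Cᵥ = 3R/2 = 12.47 J/(mol·K).
At constant V, T₂/T₁ = P₂/P₁ ⇒ ΔT = T₁(P₂/P₁ − 1) = 385·(492/601 − 1) = -69.83 K.
ΔU = (3.49)(12.47)(-69.83) = -3039 J.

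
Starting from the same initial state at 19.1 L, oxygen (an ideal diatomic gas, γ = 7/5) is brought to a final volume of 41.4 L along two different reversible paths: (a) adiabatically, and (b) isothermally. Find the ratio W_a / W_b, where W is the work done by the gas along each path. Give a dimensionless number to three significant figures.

Path (a) adiabatic: W = P₁V₁(1 − (V₁/V₂)^(γ−1))/(γ−1) → W_a/(P₁V₁) = 0.6654.
Path (b) isothermal: W = P₁V₁ ln(V₂/V₁) → W_b/(P₁V₁) = 0.7736.
W_a / W_b = 0.6654 / 0.7736 = 0.8601.

W_a / W_b ≈ 0.860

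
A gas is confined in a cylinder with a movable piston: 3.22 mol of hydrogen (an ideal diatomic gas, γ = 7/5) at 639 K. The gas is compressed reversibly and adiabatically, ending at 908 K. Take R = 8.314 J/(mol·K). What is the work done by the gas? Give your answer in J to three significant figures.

W ≈ -18000 J

Adiabatic ⇒ Q = 0, so W_by = −ΔU = nCᵥ(T₁ − T₂).
Cᵥ = 5R/2 = 20.79 J/(mol·K).
W = (3.22)(20.79)(639 − 908) = -18004 J.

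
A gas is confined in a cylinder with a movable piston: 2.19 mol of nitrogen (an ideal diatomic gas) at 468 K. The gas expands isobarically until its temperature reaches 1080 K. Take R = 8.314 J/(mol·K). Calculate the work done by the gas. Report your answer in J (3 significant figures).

Isobaric: W = P ΔV = nR ΔT.
W = (2.19)(8.314)(1080 − 468) = 11143 J.

W ≈ 11100 J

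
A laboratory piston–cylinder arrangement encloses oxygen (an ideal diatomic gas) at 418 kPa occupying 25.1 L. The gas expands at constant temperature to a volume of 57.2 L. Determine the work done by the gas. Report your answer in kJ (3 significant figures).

W ≈ 8.64 kJ

Isothermal: W = nRT ln(V₂/V₁) = P₁V₁ ln(V₂/V₁).
P₁V₁ = (418 kPa)(25.1 L) = 10492 J.
W = 10492 × ln(57.2/25.1) = 10492 × 0.8237
W_by_gas = 8642 J.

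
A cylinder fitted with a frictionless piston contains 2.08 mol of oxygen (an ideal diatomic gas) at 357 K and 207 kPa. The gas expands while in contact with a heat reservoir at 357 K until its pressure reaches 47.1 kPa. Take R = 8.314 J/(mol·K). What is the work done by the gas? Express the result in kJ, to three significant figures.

Isothermal process: W = nRT ln(V₂/V₁) = nRT ln(P₁/P₂).
W = (2.08)(8.314)(357) × ln(207/47.1)
  = 6174 × ln(4.395) = 6174 × 1.48
W_by_gas = 9140 J.

W ≈ 9.14 kJ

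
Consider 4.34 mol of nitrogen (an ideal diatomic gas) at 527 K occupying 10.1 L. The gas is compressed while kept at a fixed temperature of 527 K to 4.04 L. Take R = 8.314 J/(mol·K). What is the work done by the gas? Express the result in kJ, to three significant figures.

Isothermal: W = nRT ln(V₂/V₁).
W = (4.34)(8.314)(527) × ln(4.04/10.1)
  = 19016 × -0.9163
W_by_gas = -17424 J.

W ≈ -17.4 kJ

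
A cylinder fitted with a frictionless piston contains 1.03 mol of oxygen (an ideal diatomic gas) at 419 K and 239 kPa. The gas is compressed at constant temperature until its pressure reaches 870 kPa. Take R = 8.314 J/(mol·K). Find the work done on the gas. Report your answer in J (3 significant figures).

Isothermal process: W = nRT ln(V₂/V₁) = nRT ln(P₁/P₂).
W = (1.03)(8.314)(419) × ln(239/870)
  = 3588 × ln(0.2747) = 3588 × -1.292
W_by_gas = -4636 J; work on gas = −W_by = 4636 J.

W ≈ 4640 J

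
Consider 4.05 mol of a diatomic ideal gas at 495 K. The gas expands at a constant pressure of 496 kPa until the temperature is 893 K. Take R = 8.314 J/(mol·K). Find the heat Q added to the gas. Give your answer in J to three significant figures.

Isobaric: W = nRΔT = (4.05)(8.314)(398) = 13401 J.
ΔU = nCᵥΔT with Cᵥ = 5R/2: ΔU = (4.05)(20.79)(398) = 33503 J.
Q = ΔU + W = 33503 + 13401 = 46905 J.

Q ≈ 46900 J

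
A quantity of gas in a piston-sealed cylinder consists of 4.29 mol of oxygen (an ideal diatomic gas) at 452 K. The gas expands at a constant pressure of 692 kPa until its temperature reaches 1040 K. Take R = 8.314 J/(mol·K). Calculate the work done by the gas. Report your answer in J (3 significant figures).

Isobaric: W = P ΔV = nR ΔT.
W = (4.29)(8.314)(1040 − 452) = 20972 J.

W ≈ 21000 J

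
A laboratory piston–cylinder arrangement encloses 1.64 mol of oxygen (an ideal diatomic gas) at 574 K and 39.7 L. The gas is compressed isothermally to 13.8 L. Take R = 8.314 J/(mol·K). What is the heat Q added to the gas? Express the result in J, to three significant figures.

Isothermal ⇒ ΔU = 0, so Q = W = nRT ln(V₂/V₁).
Q = (1.64)(8.314)(574) ln(13.8/39.7) = 7826 × -1.057 = -8270 J.

Q ≈ -8270 J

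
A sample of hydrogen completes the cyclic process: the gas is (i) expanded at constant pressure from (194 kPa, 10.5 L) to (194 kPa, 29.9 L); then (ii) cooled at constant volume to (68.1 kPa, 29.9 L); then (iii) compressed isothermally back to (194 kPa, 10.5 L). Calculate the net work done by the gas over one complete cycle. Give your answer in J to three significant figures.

W_net ≈ 1630 J

Leg (i): W = PΔV = (194)(29.9 − 10.5) = 3764 J.
Leg (ii): W = 0.
Leg (iii): W = PᵢVᵢ ln(V_f/Vᵢ) = (2036) ln(10.5/29.9) = -2131 J.
W_net = 3764 − 2131 = 1633 J.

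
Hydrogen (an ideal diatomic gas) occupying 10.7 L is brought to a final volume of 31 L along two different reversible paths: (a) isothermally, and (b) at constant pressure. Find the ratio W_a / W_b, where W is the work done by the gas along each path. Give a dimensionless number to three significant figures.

Path (a) isothermal: W = P₁V₁ ln(V₂/V₁) → W_a/(P₁V₁) = 1.064.
Path (b) isobaric: W = P₁(V₂ − V₁) → W_b/(P₁V₁) = 1.897.
W_a / W_b = 1.064 / 1.897 = 0.5607.

W_a / W_b ≈ 0.561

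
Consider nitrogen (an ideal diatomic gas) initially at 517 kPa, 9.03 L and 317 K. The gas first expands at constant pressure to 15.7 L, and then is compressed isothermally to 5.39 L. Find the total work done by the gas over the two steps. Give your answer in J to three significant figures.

W_total ≈ -5230 J

Step 1 (isobaric): W = PΔV = (517 kPa)(15.7 − 9.03 L) = 3448 J.
After step 1: P = 517 kPa, V = 15.7 L, T = 551.2 K.
Step 2 (isothermal): W = P₁V₁ ln(V₂/V₁) = (8117) ln(5.39/15.7) = -8678 J.
W_total = 3448 − 8678 = -5230 J.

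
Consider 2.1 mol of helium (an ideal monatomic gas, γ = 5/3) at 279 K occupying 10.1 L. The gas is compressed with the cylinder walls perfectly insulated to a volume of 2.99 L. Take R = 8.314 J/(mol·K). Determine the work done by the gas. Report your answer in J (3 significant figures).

W ≈ -9140 J

Adiabatic: TV^(γ−1) = const with γ = 5/3.
T₂ = T₁ (V₁/V₂)^(γ−1) = 279 × (10.1/2.99)^0.667 = 279 × 2.251 = 628.1 K.
W_by = nCᵥ(T₁ − T₂) = (2.1)(12.47)(279 − 628.1) = -9143 J.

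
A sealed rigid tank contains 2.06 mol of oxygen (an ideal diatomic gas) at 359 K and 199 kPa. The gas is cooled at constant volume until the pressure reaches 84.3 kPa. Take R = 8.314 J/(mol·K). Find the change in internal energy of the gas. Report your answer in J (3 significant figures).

ΔU ≈ -8860 J

Constant volume ⇒ W = 0, so Q = ΔU = nCᵥΔT with Cᵥ = 5R/2 = 20.79 J/(mol·K).
At constant V, T₂/T₁ = P₂/P₁ ⇒ ΔT = T₁(P₂/P₁ − 1) = 359·(84.3/199 − 1) = -206.9 K.
ΔU = (2.06)(20.79)(-206.9) = -8860 J.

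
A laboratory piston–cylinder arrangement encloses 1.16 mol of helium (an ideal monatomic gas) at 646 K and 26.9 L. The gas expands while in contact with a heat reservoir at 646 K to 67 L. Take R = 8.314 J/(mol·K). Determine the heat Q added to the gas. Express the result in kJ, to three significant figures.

Q ≈ 5.69 kJ

Isothermal ⇒ ΔU = 0, so Q = W = nRT ln(V₂/V₁).
Q = (1.16)(8.314)(646) ln(67/26.9) = 6230 × 0.9126 = 5685 J.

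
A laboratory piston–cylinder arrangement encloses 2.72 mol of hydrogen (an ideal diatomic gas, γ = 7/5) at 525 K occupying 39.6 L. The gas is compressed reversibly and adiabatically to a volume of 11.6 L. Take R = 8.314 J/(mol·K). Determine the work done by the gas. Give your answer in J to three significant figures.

W ≈ -18800 J

Adiabatic: TV^(γ−1) = const with γ = 7/5.
T₂ = T₁ (V₁/V₂)^(γ−1) = 525 × (39.6/11.6)^0.4 = 525 × 1.634 = 857.9 K.
W_by = nCᵥ(T₁ − T₂) = (2.72)(20.79)(525 − 857.9) = -18823 J.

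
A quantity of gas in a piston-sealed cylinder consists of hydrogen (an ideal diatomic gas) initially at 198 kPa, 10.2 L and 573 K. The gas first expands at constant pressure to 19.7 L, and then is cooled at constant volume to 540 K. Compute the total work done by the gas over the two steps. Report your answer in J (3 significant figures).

Step 1 (isobaric): W = PΔV = (198 kPa)(19.7 − 10.2 L) = 1881 J.
Step 2 (isochoric): W = 0 (constant volume).
W_total = 1881 + 0 = 1881 J.

W_total ≈ 1880 J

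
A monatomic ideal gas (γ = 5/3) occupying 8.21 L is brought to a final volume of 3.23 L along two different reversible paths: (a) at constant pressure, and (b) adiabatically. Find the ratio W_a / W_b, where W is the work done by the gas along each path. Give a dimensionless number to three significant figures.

Path (a) isobaric: W = P₁(V₂ − V₁) → W_a/(P₁V₁) = -0.6066.
Path (b) adiabatic: W = P₁V₁(1 − (V₁/V₂)^(γ−1))/(γ−1) → W_b/(P₁V₁) = -1.294.
W_a / W_b = -0.6066 / -1.294 = 0.4689.

W_a / W_b ≈ 0.469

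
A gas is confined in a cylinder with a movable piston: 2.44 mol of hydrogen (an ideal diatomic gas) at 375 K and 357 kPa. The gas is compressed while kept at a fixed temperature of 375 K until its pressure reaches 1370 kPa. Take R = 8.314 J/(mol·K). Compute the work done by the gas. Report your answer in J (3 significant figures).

W ≈ -10200 J

Isothermal process: W = nRT ln(V₂/V₁) = nRT ln(P₁/P₂).
W = (2.44)(8.314)(375) × ln(357/1370)
  = 7607 × ln(0.2606) = 7607 × -1.345
W_by_gas = -10231 J.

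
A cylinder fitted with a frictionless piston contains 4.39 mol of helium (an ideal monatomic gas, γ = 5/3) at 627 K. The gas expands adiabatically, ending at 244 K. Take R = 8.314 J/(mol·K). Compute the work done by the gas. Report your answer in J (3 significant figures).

W ≈ 21000 J

Adiabatic ⇒ Q = 0, so W_by = −ΔU = nCᵥ(T₁ − T₂).
Cᵥ = 3R/2 = 12.47 J/(mol·K).
W = (4.39)(12.47)(627 − 244) = 20968 J.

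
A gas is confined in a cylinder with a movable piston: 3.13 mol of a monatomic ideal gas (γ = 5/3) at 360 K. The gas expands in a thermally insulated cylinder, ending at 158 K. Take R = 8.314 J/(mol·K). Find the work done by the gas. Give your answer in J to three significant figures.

Adiabatic ⇒ Q = 0, so W_by = −ΔU = nCᵥ(T₁ − T₂).
Cᵥ = 3R/2 = 12.47 J/(mol·K).
W = (3.13)(12.47)(360 − 158) = 7885 J.

W ≈ 7880 J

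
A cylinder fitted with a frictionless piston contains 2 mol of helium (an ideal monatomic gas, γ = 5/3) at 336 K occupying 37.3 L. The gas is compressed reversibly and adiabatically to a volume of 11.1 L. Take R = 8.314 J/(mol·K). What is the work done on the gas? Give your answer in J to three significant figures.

W ≈ 10400 J

Adiabatic: TV^(γ−1) = const with γ = 5/3.
T₂ = T₁ (V₁/V₂)^(γ−1) = 336 × (37.3/11.1)^0.667 = 336 × 2.243 = 753.8 K.
W_by = nCᵥ(T₁ − T₂) = (2)(12.47)(336 − 753.8) = -10421 J.
Work on gas = −W_by = 10421 J.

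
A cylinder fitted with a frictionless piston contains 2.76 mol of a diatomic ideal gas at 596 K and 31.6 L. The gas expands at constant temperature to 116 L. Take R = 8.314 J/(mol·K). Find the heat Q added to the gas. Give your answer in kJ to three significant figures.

Isothermal ⇒ ΔU = 0, so Q = W = nRT ln(V₂/V₁).
Q = (2.76)(8.314)(596) ln(116/31.6) = 13676 × 1.3 = 17785 J.

Q ≈ 17.8 kJ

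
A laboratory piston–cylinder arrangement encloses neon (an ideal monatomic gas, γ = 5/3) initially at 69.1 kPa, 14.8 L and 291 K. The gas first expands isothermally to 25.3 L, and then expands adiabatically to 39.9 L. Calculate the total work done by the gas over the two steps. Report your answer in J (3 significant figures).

W_total ≈ 950 J

Step 1 (isothermal): W = P₁V₁ ln(V₂/V₁) = (1023) ln(25.3/14.8) = 548.3 J.
After step 1: P = 40.42 kPa, V = 25.3 L, T = 291 K.
Step 2 (adiabatic): W = (P₁V₁ − P₂V₂)/(γ−1) = (1023 − 754.8)/0.667 = 401.8 J.
W_total = 548.3 + 401.8 = 950.1 J.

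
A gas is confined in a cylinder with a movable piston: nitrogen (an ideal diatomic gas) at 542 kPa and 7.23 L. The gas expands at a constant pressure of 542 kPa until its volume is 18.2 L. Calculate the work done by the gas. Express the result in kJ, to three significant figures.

Isobaric: W = P ΔV.
W = (542 kPa)(18.2 − 7.23 L) = (542)(10.97) = 5946 J.

W ≈ 5.95 kJ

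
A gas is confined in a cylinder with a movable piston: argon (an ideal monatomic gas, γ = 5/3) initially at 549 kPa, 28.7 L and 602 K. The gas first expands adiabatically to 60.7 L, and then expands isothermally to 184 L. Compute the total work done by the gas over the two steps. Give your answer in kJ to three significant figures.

W_total ≈ 19.9 kJ

Step 1 (adiabatic): W = (P₁V₁ − P₂V₂)/(γ−1) = (15756 − 9563)/0.667 = 9290 J.
After step 1: P = 157.5 kPa, V = 60.7 L, T = 365.4 K.
Step 2 (isothermal): W = P₁V₁ ln(V₂/V₁) = (9563) ln(184/60.7) = 10605 J.
W_total = 9290 + 10605 = 19895 J.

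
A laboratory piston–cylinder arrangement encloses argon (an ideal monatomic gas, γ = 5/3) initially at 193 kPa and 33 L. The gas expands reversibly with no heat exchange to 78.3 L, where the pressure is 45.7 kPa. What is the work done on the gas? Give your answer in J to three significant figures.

W ≈ -4190 J

Adiabatic: W = (P₁V₁ − P₂V₂)/(γ − 1) with γ = 5/3.
P₁V₁ = 6369 J, P₂V₂ = 3578 J.
W = (6369 − 3578) / 0.6667 = 4186 J.
Work on gas = −W_by = -4186 J.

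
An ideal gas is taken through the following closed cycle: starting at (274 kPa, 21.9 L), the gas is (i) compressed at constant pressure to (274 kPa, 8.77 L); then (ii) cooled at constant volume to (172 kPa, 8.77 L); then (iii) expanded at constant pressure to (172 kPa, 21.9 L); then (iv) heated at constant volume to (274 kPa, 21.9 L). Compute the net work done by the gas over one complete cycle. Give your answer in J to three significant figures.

W_net ≈ -1340 J

Constant-volume legs do no work.
W(i) = (274)(8.77 − 21.9) = -3598 J; W(iii) = (172)(21.9 − 8.77) = 2258 J.
W_net = -3598 + 2258 = -1339 J (the counter-clockwise enclosed area).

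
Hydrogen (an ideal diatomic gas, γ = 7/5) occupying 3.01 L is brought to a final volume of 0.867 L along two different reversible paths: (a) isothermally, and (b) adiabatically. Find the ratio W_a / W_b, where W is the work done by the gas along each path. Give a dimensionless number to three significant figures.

Path (a) isothermal: W = P₁V₁ ln(V₂/V₁) → W_a/(P₁V₁) = -1.245.
Path (b) adiabatic: W = P₁V₁(1 − (V₁/V₂)^(γ−1))/(γ−1) → W_b/(P₁V₁) = -1.613.
W_a / W_b = -1.245 / -1.613 = 0.7716.

W_a / W_b ≈ 0.772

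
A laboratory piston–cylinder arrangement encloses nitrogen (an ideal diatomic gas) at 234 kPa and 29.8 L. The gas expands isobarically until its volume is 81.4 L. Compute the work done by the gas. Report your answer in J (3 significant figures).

W ≈ 12100 J

Isobaric: W = P ΔV.
W = (234 kPa)(81.4 − 29.8 L) = (234)(51.6) = 12074 J.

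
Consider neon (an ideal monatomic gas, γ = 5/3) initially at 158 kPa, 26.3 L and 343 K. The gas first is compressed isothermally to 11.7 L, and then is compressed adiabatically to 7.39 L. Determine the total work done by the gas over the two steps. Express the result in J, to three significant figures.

Step 1 (isothermal): W = P₁V₁ ln(V₂/V₁) = (4155) ln(11.7/26.3) = -3366 J.
After step 1: P = 355.2 kPa, V = 11.7 L, T = 343 K.
Step 2 (adiabatic): W = (P₁V₁ − P₂V₂)/(γ−1) = (4155 − 5645)/0.667 = -2234 J.
W_total = -3366 − 2234 = -5600 J.

W_total ≈ -5600 J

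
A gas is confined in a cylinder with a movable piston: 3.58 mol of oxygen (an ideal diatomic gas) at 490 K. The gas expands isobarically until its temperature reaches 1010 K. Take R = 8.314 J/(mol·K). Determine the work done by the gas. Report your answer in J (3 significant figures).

W ≈ 15500 J

Isobaric: W = P ΔV = nR ΔT.
W = (3.58)(8.314)(1010 − 490) = 15477 J.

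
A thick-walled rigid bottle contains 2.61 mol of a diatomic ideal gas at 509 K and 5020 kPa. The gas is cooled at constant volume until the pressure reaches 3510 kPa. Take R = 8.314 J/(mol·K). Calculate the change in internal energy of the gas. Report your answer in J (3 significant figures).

ΔU ≈ -8310 J

Constant volume ⇒ W = 0, so Q = ΔU = nCᵥΔT with Cᵥ = 5R/2 = 20.79 J/(mol·K).
At constant V, T₂/T₁ = P₂/P₁ ⇒ ΔT = T₁(P₂/P₁ − 1) = 509·(3510/5020 − 1) = -153.1 K.
ΔU = (2.61)(20.79)(-153.1) = -8306 J.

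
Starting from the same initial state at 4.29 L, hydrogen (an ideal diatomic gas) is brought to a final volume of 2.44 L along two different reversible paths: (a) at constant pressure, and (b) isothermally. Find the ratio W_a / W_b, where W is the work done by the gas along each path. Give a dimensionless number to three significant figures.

W_a / W_b ≈ 0.764

Path (a) isobaric: W = P₁(V₂ − V₁) → W_a/(P₁V₁) = -0.4312.
Path (b) isothermal: W = P₁V₁ ln(V₂/V₁) → W_b/(P₁V₁) = -0.5643.
W_a / W_b = -0.4312 / -0.5643 = 0.7642.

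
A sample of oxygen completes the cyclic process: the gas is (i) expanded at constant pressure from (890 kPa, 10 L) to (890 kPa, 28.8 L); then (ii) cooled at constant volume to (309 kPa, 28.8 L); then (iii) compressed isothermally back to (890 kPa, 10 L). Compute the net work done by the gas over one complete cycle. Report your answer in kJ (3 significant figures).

W_net ≈ 7.32 kJ

Leg (i): W = PΔV = (890)(28.8 − 10) = 16732 J.
Leg (ii): W = 0.
Leg (iii): W = PᵢVᵢ ln(V_f/Vᵢ) = (8899) ln(10/28.8) = -9413 J.
W_net = 16732 − 9413 = 7319 J.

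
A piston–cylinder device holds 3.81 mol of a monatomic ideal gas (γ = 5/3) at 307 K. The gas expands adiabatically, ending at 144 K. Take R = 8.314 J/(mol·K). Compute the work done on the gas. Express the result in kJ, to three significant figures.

W ≈ -7.74 kJ

Adiabatic ⇒ Q = 0, so W_by = −ΔU = nCᵥ(T₁ − T₂).
Cᵥ = 3R/2 = 12.47 J/(mol·K).
W = (3.81)(12.47)(307 − 144) = 7745 J.
Work on gas = −W_by = -7745 J.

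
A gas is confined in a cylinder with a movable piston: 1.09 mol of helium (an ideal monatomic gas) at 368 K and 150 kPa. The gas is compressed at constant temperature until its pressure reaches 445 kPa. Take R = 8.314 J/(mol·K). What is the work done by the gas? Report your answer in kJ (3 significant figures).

Isothermal process: W = nRT ln(V₂/V₁) = nRT ln(P₁/P₂).
W = (1.09)(8.314)(368) × ln(150/445)
  = 3335 × ln(0.3371) = 3335 × -1.087
W_by_gas = -3627 J.

W ≈ -3.63 kJ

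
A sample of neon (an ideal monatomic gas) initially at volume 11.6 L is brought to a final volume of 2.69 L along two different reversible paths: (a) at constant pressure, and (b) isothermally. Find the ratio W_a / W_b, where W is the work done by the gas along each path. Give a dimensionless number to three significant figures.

W_a / W_b ≈ 0.526

Path (a) isobaric: W = P₁(V₂ − V₁) → W_a/(P₁V₁) = -0.7681.
Path (b) isothermal: W = P₁V₁ ln(V₂/V₁) → W_b/(P₁V₁) = -1.461.
W_a / W_b = -0.7681 / -1.461 = 0.5256.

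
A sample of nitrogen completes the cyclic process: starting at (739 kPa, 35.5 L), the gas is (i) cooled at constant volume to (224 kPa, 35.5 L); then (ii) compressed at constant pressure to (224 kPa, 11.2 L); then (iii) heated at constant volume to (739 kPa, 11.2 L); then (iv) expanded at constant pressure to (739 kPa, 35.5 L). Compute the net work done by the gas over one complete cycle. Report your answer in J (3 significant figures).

Constant-volume legs do no work.
W(ii) = (224)(11.2 − 35.5) = -5443 J; W(iv) = (739)(35.5 − 11.2) = 17958 J.
W_net = -5443 + 17958 = 12514 J (the clockwise enclosed area).

W_net ≈ 12500 J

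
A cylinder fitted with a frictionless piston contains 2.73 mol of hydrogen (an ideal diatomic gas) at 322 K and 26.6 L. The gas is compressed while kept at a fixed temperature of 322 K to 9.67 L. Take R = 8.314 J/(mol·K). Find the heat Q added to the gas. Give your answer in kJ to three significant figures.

Isothermal ⇒ ΔU = 0, so Q = W = nRT ln(V₂/V₁).
Q = (2.73)(8.314)(322) ln(9.67/26.6) = 7309 × -1.012 = -7395 J.

Q ≈ -7.40 kJ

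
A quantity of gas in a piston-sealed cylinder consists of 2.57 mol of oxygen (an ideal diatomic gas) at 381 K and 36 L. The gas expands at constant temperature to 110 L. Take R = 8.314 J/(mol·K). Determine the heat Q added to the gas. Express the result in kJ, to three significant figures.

Q ≈ 9.09 kJ

Isothermal ⇒ ΔU = 0, so Q = W = nRT ln(V₂/V₁).
Q = (2.57)(8.314)(381) ln(110/36) = 8141 × 1.117 = 9093 J.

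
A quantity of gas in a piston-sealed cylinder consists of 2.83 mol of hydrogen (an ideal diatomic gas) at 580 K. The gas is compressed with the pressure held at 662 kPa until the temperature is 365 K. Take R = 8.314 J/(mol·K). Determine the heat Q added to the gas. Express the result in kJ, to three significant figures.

Isobaric: W = nRΔT = (2.83)(8.314)(-215) = -5059 J.
ΔU = nCᵥΔT with Cᵥ = 5R/2: ΔU = (2.83)(20.79)(-215) = -12647 J.
Q = ΔU + W = -12647 − 5059 = -17705 J.

Q ≈ -17.7 kJ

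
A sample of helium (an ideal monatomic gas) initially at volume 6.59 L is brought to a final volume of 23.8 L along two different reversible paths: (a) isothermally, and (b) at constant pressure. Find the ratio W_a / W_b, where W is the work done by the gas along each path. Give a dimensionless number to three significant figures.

Path (a) isothermal: W = P₁V₁ ln(V₂/V₁) → W_a/(P₁V₁) = 1.284.
Path (b) isobaric: W = P₁(V₂ − V₁) → W_b/(P₁V₁) = 2.612.
W_a / W_b = 1.284 / 2.612 = 0.4917.

W_a / W_b ≈ 0.492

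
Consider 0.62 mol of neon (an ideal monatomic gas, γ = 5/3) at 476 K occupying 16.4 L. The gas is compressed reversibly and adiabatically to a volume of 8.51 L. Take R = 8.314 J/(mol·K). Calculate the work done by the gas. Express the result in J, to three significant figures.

Adiabatic: TV^(γ−1) = const with γ = 5/3.
T₂ = T₁ (V₁/V₂)^(γ−1) = 476 × (16.4/8.51)^0.667 = 476 × 1.549 = 737.1 K.
W_by = nCᵥ(T₁ − T₂) = (0.62)(12.47)(476 − 737.1) = -2019 J.

W ≈ -2020 J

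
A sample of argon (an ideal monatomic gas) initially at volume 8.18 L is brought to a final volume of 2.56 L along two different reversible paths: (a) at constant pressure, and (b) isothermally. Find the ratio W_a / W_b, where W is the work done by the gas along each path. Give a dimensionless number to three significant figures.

W_a / W_b ≈ 0.591

Path (a) isobaric: W = P₁(V₂ − V₁) → W_a/(P₁V₁) = -0.687.
Path (b) isothermal: W = P₁V₁ ln(V₂/V₁) → W_b/(P₁V₁) = -1.162.
W_a / W_b = -0.687 / -1.162 = 0.5914.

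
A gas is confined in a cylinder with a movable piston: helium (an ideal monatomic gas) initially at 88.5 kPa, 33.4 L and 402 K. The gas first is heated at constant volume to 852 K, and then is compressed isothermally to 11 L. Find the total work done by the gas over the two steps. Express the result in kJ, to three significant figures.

W_total ≈ -6.96 kJ

Step 1 (isochoric): W = 0 (constant volume).
After step 1: P = 187.6 kPa (V unchanged).
Step 2 (isothermal): W = P₁V₁ ln(V₂/V₁) = (6265) ln(11/33.4) = -6958 J.
W_total = 0 − 6958 = -6958 J.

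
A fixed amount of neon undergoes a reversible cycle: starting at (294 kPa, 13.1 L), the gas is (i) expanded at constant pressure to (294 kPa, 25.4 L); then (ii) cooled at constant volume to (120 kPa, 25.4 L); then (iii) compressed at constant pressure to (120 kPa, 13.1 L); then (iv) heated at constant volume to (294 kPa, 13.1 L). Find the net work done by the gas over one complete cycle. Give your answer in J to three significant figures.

Constant-volume legs do no work.
W(i) = (294)(25.4 − 13.1) = 3616 J; W(iii) = (120)(13.1 − 25.4) = -1476 J.
W_net = 3616 − 1476 = 2140 J (the clockwise enclosed area).

W_net ≈ 2140 J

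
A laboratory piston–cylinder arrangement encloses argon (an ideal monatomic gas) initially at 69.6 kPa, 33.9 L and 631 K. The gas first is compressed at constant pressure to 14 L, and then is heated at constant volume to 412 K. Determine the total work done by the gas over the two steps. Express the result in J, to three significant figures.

W_total ≈ -1390 J

Step 1 (isobaric): W = PΔV = (69.6 kPa)(14 − 33.9 L) = -1385 J.
Step 2 (isochoric): W = 0 (constant volume).
W_total = -1385 + 0 = -1385 J.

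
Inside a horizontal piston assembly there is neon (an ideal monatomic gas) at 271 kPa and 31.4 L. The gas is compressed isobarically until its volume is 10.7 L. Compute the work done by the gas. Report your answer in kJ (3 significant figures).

W ≈ -5.61 kJ

Isobaric: W = P ΔV.
W = (271 kPa)(10.7 − 31.4 L) = (271)(-20.7) = -5610 J.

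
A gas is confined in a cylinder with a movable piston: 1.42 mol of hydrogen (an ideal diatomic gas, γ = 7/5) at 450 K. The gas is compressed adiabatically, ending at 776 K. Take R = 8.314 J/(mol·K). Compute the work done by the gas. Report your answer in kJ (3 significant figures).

Adiabatic ⇒ Q = 0, so W_by = −ΔU = nCᵥ(T₁ − T₂).
Cᵥ = 5R/2 = 20.79 J/(mol·K).
W = (1.42)(20.79)(450 − 776) = -9622 J.

W ≈ -9.62 kJ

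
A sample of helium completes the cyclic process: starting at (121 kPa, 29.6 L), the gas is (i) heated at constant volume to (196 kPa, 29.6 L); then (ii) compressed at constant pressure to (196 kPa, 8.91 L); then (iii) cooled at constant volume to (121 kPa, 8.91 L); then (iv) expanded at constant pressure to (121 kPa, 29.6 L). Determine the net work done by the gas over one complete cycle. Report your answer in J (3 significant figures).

Constant-volume legs do no work.
W(ii) = (196)(8.91 − 29.6) = -4055 J; W(iv) = (121)(29.6 − 8.91) = 2503 J.
W_net = -4055 + 2503 = -1552 J (the counter-clockwise enclosed area).

W_net ≈ -1550 J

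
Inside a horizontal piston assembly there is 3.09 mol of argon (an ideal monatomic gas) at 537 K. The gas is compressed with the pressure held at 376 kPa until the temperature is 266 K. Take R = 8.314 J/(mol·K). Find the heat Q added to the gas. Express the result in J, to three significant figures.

Isobaric: W = nRΔT = (3.09)(8.314)(-271) = -6962 J.
ΔU = nCᵥΔT with Cᵥ = 3R/2: ΔU = (3.09)(12.47)(-271) = -10443 J.
Q = ΔU + W = -10443 − 6962 = -17405 J.

Q ≈ -17400 J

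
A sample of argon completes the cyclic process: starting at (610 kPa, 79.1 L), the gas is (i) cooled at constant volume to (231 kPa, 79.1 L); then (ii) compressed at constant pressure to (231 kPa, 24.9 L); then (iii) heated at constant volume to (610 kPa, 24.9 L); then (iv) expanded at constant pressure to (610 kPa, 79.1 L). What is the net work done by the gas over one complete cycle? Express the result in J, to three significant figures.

Constant-volume legs do no work.
W(ii) = (231)(24.9 − 79.1) = -12520 J; W(iv) = (610)(79.1 − 24.9) = 33062 J.
W_net = -12520 + 33062 = 20542 J (the clockwise enclosed area).

W_net ≈ 20500 J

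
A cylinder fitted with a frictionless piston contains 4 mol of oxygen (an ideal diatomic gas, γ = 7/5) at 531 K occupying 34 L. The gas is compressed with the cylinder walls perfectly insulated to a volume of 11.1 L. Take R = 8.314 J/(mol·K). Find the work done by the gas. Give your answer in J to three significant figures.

W ≈ -24900 J

Adiabatic: TV^(γ−1) = const with γ = 7/5.
T₂ = T₁ (V₁/V₂)^(γ−1) = 531 × (34/11.1)^0.4 = 531 × 1.565 = 830.9 K.
W_by = nCᵥ(T₁ − T₂) = (4)(20.79)(531 − 830.9) = -24935 J.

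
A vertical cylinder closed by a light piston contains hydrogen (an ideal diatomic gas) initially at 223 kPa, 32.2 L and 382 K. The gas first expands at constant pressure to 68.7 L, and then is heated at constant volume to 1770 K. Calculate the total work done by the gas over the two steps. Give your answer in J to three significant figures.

W_total ≈ 8140 J

Step 1 (isobaric): W = PΔV = (223 kPa)(68.7 − 32.2 L) = 8140 J.
Step 2 (isochoric): W = 0 (constant volume).
W_total = 8140 + 0 = 8140 J.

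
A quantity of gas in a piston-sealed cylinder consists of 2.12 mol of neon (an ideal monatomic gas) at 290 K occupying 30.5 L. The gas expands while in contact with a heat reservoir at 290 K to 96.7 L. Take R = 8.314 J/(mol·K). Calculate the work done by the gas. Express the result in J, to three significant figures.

W ≈ 5900 J

Isothermal: W = nRT ln(V₂/V₁).
W = (2.12)(8.314)(290) × ln(96.7/30.5)
  = 5111 × 1.154
W_by_gas = 5898 J.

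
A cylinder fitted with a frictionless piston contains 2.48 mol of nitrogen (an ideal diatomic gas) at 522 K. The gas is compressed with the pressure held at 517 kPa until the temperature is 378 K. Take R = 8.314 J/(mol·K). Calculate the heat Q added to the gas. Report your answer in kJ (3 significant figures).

Isobaric: W = nRΔT = (2.48)(8.314)(-144) = -2969 J.
ΔU = nCᵥΔT with Cᵥ = 5R/2: ΔU = (2.48)(20.79)(-144) = -7423 J.
Q = ΔU + W = -7423 − 2969 = -10392 J.

Q ≈ -10.4 kJ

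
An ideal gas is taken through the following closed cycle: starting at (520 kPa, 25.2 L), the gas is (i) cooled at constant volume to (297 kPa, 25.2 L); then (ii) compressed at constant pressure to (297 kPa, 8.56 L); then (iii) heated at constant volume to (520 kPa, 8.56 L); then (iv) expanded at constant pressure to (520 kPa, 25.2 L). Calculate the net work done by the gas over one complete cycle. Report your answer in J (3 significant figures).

Constant-volume legs do no work.
W(ii) = (297)(8.56 − 25.2) = -4942 J; W(iv) = (520)(25.2 − 8.56) = 8653 J.
W_net = -4942 + 8653 = 3711 J (the clockwise enclosed area).

W_net ≈ 3710 J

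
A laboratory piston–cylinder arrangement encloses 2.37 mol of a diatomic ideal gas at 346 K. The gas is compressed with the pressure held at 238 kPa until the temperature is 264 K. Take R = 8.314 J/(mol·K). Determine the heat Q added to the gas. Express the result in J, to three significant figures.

Q ≈ -5660 J

Isobaric: W = nRΔT = (2.37)(8.314)(-82) = -1616 J.
ΔU = nCᵥΔT with Cᵥ = 5R/2: ΔU = (2.37)(20.79)(-82) = -4039 J.
Q = ΔU + W = -4039 − 1616 = -5655 J.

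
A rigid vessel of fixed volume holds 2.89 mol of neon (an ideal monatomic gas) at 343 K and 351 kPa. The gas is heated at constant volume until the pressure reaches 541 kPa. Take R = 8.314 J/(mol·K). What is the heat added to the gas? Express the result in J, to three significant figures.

Q ≈ 6690 J

Constant volume ⇒ W = 0, so Q = ΔU = nCᵥΔT with Cᵥ = 3R/2 = 12.47 J/(mol·K).
At constant V, T₂/T₁ = P₂/P₁ ⇒ ΔT = T₁(P₂/P₁ − 1) = 343·(541/351 − 1) = 185.7 K.
ΔU = (2.89)(12.47)(185.7) = 6692 J.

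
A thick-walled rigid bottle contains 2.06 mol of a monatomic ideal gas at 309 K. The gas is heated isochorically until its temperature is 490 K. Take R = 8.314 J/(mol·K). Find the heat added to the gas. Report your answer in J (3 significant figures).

Constant volume ⇒ W = 0, so Q = ΔU = nCᵥΔT with Cᵥ = 3R/2 = 12.47 J/(mol·K).
ΔU = (2.06)(12.47)(490 − 309) = 4650 J.

Q ≈ 4650 J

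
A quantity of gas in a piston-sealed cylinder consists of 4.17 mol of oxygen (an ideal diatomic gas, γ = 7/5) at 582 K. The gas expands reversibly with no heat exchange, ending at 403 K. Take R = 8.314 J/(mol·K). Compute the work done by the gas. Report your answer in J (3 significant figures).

Adiabatic ⇒ Q = 0, so W_by = −ΔU = nCᵥ(T₁ − T₂).
Cᵥ = 5R/2 = 20.79 J/(mol·K).
W = (4.17)(20.79)(582 − 403) = 15515 J.

W ≈ 15500 J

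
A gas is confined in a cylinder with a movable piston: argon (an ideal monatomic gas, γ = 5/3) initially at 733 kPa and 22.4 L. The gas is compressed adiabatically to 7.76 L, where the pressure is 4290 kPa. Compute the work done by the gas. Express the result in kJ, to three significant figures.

Adiabatic: W = (P₁V₁ − P₂V₂)/(γ − 1) with γ = 5/3.
P₁V₁ = 16419 J, P₂V₂ = 33290 J.
W = (16419 − 33290) / 0.6667 = -25307 J.

W ≈ -25.3 kJ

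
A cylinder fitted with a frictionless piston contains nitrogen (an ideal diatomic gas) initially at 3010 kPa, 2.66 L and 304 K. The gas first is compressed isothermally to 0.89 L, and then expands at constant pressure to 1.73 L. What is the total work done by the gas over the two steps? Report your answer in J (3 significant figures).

W_total ≈ -1210 J

Step 1 (isothermal): W = P₁V₁ ln(V₂/V₁) = (8007) ln(0.89/2.66) = -8766 J.
After step 1: P = 8996 kPa, V = 0.89 L, T = 304 K.
Step 2 (isobaric): W = PΔV = (8996 kPa)(1.73 − 0.89 L) = 7557 J.
W_total = -8766 + 7557 = -1209 J.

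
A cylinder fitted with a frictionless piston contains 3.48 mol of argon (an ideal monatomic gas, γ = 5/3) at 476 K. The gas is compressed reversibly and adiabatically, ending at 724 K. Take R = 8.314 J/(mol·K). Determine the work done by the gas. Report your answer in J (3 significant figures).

W ≈ -10800 J

Adiabatic ⇒ Q = 0, so W_by = −ΔU = nCᵥ(T₁ − T₂).
Cᵥ = 3R/2 = 12.47 J/(mol·K).
W = (3.48)(12.47)(476 − 724) = -10763 J.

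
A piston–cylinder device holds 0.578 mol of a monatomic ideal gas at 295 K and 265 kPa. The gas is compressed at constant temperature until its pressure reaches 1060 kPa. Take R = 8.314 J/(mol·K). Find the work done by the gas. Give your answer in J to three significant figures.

Isothermal process: W = nRT ln(V₂/V₁) = nRT ln(P₁/P₂).
W = (0.578)(8.314)(295) × ln(265/1060)
  = 1418 × ln(0.25) = 1418 × -1.386
W_by_gas = -1965 J.

W ≈ -1970 J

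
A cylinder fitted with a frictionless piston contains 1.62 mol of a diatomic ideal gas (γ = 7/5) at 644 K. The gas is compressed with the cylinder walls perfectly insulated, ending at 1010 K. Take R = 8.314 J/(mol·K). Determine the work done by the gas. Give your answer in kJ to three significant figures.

W ≈ -12.3 kJ

Adiabatic ⇒ Q = 0, so W_by = −ΔU = nCᵥ(T₁ − T₂).
Cᵥ = 5R/2 = 20.79 J/(mol·K).
W = (1.62)(20.79)(644 − 1010) = -12324 J.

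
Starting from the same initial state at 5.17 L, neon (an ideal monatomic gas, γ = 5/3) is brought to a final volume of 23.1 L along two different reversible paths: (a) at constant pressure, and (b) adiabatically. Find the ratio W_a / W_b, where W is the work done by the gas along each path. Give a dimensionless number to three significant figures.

W_a / W_b ≈ 3.66

Path (a) isobaric: W = P₁(V₂ − V₁) → W_a/(P₁V₁) = 3.468.
Path (b) adiabatic: W = P₁V₁(1 − (V₁/V₂)^(γ−1))/(γ−1) → W_b/(P₁V₁) = 0.9471.
W_a / W_b = 3.468 / 0.9471 = 3.662.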